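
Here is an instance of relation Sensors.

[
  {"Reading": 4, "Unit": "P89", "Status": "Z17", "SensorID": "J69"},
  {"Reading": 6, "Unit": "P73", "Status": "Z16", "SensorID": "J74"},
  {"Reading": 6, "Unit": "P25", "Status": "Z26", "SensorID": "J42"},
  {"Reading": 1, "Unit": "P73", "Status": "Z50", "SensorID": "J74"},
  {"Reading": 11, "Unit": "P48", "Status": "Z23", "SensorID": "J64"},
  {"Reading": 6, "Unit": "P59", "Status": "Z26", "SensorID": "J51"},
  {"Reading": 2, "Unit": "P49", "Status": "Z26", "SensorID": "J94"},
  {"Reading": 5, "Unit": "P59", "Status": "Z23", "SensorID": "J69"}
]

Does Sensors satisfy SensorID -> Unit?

SensorID=J69: 2 rows → Unit takes values {P89, P59} — violation
SensorID=J74: 2 rows → Unit = P73, P73 ✓
SensorID=J42: 1 row → Unit = P25 ✓
SensorID=J64: 1 row → Unit = P48 ✓
SensorID=J51: 1 row → Unit = P59 ✓
SensorID=J94: 1 row → Unit = P49 ✓
Two rows agree on SensorID but differ on Unit, so SensorID -> Unit does not hold.

No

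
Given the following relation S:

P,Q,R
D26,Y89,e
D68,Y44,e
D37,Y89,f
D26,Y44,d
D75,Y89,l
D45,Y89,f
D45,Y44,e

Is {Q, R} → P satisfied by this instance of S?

(Q=Y89, R=e): 1 row → P = D26 ✓
(Q=Y44, R=e): 2 rows → P takes values {D68, D45} — violation
(Q=Y89, R=f): 2 rows → P takes values {D37, D45} — violation
(Q=Y44, R=d): 1 row → P = D26 ✓
(Q=Y89, R=l): 1 row → P = D75 ✓
Two rows agree on {Q, R} but differ on P, so {Q, R} → P does not hold.

No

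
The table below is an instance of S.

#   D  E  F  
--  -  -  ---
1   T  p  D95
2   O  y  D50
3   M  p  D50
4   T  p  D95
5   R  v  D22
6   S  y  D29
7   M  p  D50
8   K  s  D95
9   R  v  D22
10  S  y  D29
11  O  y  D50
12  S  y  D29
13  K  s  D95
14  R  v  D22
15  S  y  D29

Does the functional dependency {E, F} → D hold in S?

Yes

(E=p, F=D95): rows 1, 4 → D = T, T ✓
(E=y, F=D50): rows 2, 11 → D = O, O ✓
(E=p, F=D50): rows 3, 7 → D = M, M ✓
(E=v, F=D22): rows 5, 9, 14 → D = R, R, R ✓
(E=y, F=D29): rows 6, 10, 12, 15 → D = S, S, S, S ✓
(E=s, F=D95): rows 8, 13 → D = K, K ✓
Every {E, F} value is associated with a single D value, so {E, F} → D holds.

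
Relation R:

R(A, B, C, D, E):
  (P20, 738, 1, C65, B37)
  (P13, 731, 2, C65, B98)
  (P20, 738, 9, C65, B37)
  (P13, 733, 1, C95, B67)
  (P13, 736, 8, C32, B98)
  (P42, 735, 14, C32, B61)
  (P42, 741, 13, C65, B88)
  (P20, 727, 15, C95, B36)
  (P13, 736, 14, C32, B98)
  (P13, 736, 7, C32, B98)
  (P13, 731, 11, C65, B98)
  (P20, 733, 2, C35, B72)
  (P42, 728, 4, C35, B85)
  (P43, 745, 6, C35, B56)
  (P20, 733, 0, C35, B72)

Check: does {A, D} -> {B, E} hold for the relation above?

(A=P20, D=C65): 2 rows → {B,E} = (738, B37), (738, B37) ✓
(A=P13, D=C65): 2 rows → {B,E} = (731, B98), (731, B98) ✓
(A=P13, D=C95): 1 row → {B,E} = (733, B67) ✓
(A=P13, D=C32): 3 rows → {B,E} = (736, B98), (736, B98), (736, B98) ✓
(A=P42, D=C32): 1 row → {B,E} = (735, B61) ✓
(A=P42, D=C65): 1 row → {B,E} = (741, B88) ✓
(A=P20, D=C95): 1 row → {B,E} = (727, B36) ✓
(A=P20, D=C35): 2 rows → {B,E} = (733, B72), (733, B72) ✓
(A=P42, D=C35): 1 row → {B,E} = (728, B85) ✓
(A=P43, D=C35): 1 row → {B,E} = (745, B56) ✓
Every {A, D} value is associated with a single {B, E} value, so {A, D} -> {B, E} holds.

Yes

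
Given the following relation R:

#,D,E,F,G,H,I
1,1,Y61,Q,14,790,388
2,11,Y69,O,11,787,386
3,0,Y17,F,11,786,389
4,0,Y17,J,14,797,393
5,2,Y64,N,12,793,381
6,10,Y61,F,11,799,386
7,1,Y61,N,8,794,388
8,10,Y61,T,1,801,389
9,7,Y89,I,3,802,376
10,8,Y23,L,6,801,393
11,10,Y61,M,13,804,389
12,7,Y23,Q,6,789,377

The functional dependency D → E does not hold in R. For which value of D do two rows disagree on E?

7

D=1: rows 1, 7 → E = Y61, Y61 ✓
D=11: row 2 → E = Y69 ✓
D=0: rows 3, 4 → E = Y17, Y17 ✓
D=2: row 5 → E = Y64 ✓
D=10: rows 6, 8, 11 → E = Y61, Y61, Y61 ✓
D=7: rows 9, 12 → E takes values {Y89, Y23} — violation
D=8: row 10 → E = Y23 ✓
The only D value with inconsistent E is D=7.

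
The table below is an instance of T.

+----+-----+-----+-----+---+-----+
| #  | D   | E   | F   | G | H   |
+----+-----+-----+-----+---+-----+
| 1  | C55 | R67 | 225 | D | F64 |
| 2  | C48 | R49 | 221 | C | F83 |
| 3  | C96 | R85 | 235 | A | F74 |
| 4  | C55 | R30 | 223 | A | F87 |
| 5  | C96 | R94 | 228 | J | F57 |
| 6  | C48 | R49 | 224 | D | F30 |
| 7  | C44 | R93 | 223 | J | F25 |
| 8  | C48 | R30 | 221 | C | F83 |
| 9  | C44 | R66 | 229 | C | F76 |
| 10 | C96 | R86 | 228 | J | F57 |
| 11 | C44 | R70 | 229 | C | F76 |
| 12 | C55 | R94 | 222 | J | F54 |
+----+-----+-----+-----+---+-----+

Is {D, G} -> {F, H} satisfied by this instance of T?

(D=C55, G=D): row 1 → {F,H} = (225, F64) ✓
(D=C48, G=C): rows 2, 8 → {F,H} = (221, F83), (221, F83) ✓
(D=C96, G=A): row 3 → {F,H} = (235, F74) ✓
(D=C55, G=A): row 4 → {F,H} = (223, F87) ✓
(D=C96, G=J): rows 5, 10 → {F,H} = (228, F57), (228, F57) ✓
(D=C48, G=D): row 6 → {F,H} = (224, F30) ✓
(D=C44, G=J): row 7 → {F,H} = (223, F25) ✓
(D=C44, G=C): rows 9, 11 → {F,H} = (229, F76), (229, F76) ✓
(D=C55, G=J): row 12 → {F,H} = (222, F54) ✓
Every {D, G} value is associated with a single {F, H} value, so {D, G} -> {F, H} holds.

Yes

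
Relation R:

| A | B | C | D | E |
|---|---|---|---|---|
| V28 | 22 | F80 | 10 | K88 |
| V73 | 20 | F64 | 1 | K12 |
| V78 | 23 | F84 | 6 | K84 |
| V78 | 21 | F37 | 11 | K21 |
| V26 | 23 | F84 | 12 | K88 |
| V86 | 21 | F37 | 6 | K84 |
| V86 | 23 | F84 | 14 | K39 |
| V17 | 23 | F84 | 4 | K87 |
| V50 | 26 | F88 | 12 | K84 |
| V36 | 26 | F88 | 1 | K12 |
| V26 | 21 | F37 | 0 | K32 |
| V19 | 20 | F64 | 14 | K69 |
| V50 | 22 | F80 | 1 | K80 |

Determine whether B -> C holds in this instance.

B=22: 2 rows → C = F80, F80 ✓
B=20: 2 rows → C = F64, F64 ✓
B=23: 4 rows → C = F84, F84, F84, F84 ✓
B=21: 3 rows → C = F37, F37, F37 ✓
B=26: 2 rows → C = F88, F88 ✓
Every B value is associated with a single C value, so B -> C holds.

Yes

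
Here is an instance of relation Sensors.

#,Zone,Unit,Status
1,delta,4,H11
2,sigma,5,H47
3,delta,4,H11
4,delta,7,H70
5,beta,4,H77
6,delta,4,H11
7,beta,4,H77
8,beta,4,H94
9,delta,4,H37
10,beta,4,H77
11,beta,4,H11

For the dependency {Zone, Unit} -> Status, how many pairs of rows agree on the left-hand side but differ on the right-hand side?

10

(Zone=delta, Unit=4): violating pairs (1,9), (3,9), (6,9) — 3 pairs.
(Zone=beta, Unit=4): violating pairs (5,8), (5,11), (7,8), (7,11), (8,10), (8,11), (10,11) — 7 pairs.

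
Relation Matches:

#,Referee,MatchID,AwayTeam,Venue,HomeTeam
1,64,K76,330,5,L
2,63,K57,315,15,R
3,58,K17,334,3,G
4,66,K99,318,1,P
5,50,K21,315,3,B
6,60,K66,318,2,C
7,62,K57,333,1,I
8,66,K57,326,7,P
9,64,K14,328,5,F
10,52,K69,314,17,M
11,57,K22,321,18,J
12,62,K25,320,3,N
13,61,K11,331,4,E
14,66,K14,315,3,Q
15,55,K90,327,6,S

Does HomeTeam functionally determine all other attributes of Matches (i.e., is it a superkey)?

Rows 4 and 8 have the same HomeTeam value HomeTeam=P but are distinct tuples, so HomeTeam does not determine every attribute — not a superkey.

No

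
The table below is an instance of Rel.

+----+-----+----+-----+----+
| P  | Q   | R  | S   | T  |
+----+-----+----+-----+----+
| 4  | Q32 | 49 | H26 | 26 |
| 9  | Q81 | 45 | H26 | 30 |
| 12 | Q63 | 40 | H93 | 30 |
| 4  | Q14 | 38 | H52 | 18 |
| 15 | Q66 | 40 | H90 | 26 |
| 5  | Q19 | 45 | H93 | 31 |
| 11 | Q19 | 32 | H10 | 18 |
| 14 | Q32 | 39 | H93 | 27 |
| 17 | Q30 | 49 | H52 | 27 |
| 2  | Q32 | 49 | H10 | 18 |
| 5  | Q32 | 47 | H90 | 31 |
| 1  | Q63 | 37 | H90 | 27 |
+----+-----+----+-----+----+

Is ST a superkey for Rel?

Two distinct rows share (S=H10, T=18), so ST does not determine every attribute — not a superkey.

No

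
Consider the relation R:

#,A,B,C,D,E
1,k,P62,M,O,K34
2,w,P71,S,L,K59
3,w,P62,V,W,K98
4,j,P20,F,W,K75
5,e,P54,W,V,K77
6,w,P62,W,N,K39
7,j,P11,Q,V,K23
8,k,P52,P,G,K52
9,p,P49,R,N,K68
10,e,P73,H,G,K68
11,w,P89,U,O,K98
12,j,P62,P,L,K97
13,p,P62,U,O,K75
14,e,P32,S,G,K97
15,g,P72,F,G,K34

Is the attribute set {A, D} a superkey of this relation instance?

Rows 10 and 14 have the same {A, D} value (A=e, D=G) but are distinct tuples, so {A, D} does not determine every attribute — not a superkey.

No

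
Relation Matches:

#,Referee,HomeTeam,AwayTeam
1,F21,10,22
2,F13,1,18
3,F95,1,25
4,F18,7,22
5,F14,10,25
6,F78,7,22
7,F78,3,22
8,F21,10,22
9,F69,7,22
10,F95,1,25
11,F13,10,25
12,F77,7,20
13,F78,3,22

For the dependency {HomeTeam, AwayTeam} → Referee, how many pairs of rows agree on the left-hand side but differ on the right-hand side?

4

(HomeTeam=10, AwayTeam=22): all 2 rows agree on Referee — 0 pairs.
(HomeTeam=1, AwayTeam=25): all 2 rows agree on Referee — 0 pairs.
(HomeTeam=7, AwayTeam=22): violating pairs (4,6), (4,9), (6,9) — 3 pairs.
(HomeTeam=10, AwayTeam=25): violating pairs (5,11) — 1 pair.
(HomeTeam=3, AwayTeam=22): all 2 rows agree on Referee — 0 pairs.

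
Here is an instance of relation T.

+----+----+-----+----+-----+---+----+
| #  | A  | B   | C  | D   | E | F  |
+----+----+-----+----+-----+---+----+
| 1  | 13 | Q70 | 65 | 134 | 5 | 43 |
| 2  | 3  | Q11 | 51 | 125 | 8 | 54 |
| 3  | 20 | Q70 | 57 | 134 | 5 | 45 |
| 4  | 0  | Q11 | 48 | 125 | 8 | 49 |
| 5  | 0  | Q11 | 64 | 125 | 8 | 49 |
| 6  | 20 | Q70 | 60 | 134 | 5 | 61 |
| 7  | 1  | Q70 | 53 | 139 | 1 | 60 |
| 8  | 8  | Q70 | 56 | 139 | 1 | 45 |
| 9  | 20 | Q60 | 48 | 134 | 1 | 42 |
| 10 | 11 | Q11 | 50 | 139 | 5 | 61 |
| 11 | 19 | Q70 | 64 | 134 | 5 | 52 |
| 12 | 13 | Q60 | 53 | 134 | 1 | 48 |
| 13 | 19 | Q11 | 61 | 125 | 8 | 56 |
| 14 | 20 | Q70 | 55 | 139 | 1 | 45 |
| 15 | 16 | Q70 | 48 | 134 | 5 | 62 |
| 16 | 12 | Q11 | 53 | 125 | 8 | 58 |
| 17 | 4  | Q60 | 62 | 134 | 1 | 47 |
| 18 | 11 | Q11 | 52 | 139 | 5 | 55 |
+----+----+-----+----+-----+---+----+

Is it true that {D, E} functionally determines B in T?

Yes

(D=134, E=5): rows 1, 3, 6, 11, 15 → B = Q70, Q70, Q70, Q70, Q70 ✓
(D=125, E=8): rows 2, 4, 5, 13, 16 → B = Q11, Q11, Q11, Q11, Q11 ✓
(D=139, E=1): rows 7, 8, 14 → B = Q70, Q70, Q70 ✓
(D=134, E=1): rows 9, 12, 17 → B = Q60, Q60, Q60 ✓
(D=139, E=5): rows 10, 18 → B = Q11, Q11 ✓
Every {D, E} value is associated with a single B value, so {D, E} -> B holds.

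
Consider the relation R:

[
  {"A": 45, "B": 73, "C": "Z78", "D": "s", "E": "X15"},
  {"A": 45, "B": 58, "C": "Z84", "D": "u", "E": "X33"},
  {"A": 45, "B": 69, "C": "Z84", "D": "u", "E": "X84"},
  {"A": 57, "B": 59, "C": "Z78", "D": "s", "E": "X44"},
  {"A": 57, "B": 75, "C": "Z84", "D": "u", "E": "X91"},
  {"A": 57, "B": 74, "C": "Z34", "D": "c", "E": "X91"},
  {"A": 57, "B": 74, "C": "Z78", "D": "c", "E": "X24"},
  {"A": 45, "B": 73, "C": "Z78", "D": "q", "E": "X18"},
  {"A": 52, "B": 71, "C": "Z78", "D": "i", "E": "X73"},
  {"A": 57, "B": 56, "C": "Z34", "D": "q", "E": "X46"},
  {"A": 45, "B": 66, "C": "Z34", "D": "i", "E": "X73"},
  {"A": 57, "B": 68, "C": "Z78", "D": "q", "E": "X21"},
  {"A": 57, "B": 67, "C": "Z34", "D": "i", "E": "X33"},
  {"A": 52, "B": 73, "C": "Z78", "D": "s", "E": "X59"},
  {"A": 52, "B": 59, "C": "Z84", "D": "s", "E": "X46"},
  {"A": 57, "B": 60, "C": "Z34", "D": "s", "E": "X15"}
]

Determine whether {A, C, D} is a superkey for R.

No

Two distinct rows share (A=45, C=Z84, D=u), so {A, C, D} does not determine every attribute — not a superkey.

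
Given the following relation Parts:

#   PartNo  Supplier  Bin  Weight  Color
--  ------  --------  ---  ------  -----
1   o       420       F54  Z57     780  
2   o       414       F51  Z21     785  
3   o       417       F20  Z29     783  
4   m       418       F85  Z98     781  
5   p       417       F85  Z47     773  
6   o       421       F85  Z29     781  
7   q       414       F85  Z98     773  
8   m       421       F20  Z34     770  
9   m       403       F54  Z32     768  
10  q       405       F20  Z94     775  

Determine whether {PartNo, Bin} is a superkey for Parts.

Yes

All 10 rows have distinct {PartNo, Bin} values, so {PartNo, Bin} → (all attributes) holds and {PartNo, Bin} is a superkey.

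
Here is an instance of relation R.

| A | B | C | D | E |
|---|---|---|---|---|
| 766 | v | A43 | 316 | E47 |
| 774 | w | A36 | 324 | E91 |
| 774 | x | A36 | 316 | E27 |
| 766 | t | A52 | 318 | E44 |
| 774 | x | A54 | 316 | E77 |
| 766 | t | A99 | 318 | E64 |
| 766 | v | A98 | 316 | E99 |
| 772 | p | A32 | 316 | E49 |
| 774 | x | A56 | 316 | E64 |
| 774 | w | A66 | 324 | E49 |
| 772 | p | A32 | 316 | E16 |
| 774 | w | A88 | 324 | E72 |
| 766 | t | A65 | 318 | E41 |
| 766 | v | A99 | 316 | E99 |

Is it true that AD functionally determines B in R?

(A=766, D=316): 3 rows → B = v, v, v ✓
(A=774, D=324): 3 rows → B = w, w, w ✓
(A=774, D=316): 3 rows → B = x, x, x ✓
(A=766, D=318): 3 rows → B = t, t, t ✓
(A=772, D=316): 2 rows → B = p, p ✓
Every AD value is associated with a single B value, so AD -> B holds.

Yes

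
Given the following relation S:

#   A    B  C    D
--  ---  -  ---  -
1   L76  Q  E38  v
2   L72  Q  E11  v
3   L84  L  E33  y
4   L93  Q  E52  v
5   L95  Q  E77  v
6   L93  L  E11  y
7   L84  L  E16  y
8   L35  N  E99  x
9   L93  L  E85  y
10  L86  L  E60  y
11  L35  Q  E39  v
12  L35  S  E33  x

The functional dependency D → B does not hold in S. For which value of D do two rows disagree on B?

D=v: rows 1, 2, 4, 5, 11 → B = Q, Q, Q, Q, Q ✓
D=y: rows 3, 6, 7, 9, 10 → B = L, L, L, L, L ✓
D=x: rows 8, 12 → B takes values {N, S} — violation
The only D value with inconsistent B is D=x.

x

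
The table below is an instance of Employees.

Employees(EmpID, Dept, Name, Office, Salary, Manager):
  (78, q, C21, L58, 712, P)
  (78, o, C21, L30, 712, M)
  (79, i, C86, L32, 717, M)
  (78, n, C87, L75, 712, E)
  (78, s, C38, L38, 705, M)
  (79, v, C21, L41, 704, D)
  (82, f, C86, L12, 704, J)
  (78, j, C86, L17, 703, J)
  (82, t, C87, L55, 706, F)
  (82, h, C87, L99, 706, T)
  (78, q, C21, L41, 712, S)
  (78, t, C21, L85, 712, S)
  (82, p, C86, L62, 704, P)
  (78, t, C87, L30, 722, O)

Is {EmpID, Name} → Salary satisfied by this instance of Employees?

(EmpID=78, Name=C21): 4 rows → Salary = 712, 712, 712, 712 ✓
(EmpID=79, Name=C86): 1 row → Salary = 717 ✓
(EmpID=78, Name=C87): 2 rows → Salary takes values {712, 722} — violation
(EmpID=78, Name=C38): 1 row → Salary = 705 ✓
(EmpID=79, Name=C21): 1 row → Salary = 704 ✓
(EmpID=82, Name=C86): 2 rows → Salary = 704, 704 ✓
(EmpID=78, Name=C86): 1 row → Salary = 703 ✓
(EmpID=82, Name=C87): 2 rows → Salary = 706, 706 ✓
Two rows agree on {EmpID, Name} but differ on Salary, so {EmpID, Name} → Salary does not hold.

No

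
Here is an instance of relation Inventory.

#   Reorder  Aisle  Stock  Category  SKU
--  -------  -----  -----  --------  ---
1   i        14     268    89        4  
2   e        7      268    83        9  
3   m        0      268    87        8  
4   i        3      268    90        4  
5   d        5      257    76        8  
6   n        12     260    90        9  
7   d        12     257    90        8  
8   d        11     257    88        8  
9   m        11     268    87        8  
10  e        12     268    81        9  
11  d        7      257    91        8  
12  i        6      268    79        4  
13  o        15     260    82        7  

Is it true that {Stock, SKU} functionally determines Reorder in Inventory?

Yes

(Stock=268, SKU=4): rows 1, 4, 12 → Reorder = i, i, i ✓
(Stock=268, SKU=9): rows 2, 10 → Reorder = e, e ✓
(Stock=268, SKU=8): rows 3, 9 → Reorder = m, m ✓
(Stock=257, SKU=8): rows 5, 7, 8, 11 → Reorder = d, d, d, d ✓
(Stock=260, SKU=9): row 6 → Reorder = n ✓
(Stock=260, SKU=7): row 13 → Reorder = o ✓
Every {Stock, SKU} value is associated with a single Reorder value, so {Stock, SKU} -> Reorder holds.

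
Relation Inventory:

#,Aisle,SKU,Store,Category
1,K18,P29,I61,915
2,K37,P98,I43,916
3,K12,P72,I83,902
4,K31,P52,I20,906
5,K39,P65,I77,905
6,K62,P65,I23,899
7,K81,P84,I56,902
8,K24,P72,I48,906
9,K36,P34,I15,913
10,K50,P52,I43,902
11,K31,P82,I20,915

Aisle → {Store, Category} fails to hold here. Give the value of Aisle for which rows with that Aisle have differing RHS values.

Aisle=K18: row 1 → {Store,Category} = (I61, 915) ✓
Aisle=K37: row 2 → {Store,Category} = (I43, 916) ✓
Aisle=K12: row 3 → {Store,Category} = (I83, 902) ✓
Aisle=K31: rows 4, 11 → {Store,Category} takes values {(I20, 906), (I20, 915)} — violation
Aisle=K39: row 5 → {Store,Category} = (I77, 905) ✓
Aisle=K62: row 6 → {Store,Category} = (I23, 899) ✓
Aisle=K81: row 7 → {Store,Category} = (I56, 902) ✓
Aisle=K24: row 8 → {Store,Category} = (I48, 906) ✓
Aisle=K36: row 9 → {Store,Category} = (I15, 913) ✓
Aisle=K50: row 10 → {Store,Category} = (I43, 902) ✓
The only Aisle value with inconsistent RHS is Aisle=K31.

K31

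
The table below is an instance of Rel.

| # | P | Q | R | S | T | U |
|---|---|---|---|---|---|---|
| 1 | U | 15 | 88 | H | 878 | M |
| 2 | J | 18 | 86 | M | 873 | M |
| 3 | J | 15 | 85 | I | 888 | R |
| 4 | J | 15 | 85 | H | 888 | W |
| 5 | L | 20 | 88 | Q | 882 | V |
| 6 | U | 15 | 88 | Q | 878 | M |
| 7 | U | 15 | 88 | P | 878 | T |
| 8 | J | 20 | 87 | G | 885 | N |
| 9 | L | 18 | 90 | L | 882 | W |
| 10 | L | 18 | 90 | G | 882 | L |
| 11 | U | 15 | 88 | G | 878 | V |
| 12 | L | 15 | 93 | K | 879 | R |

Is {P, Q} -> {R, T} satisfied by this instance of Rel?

(P=U, Q=15): rows 1, 6, 7, 11 → {R,T} = (88, 878), (88, 878), (88, 878), (88, 878) ✓
(P=J, Q=18): row 2 → {R,T} = (86, 873) ✓
(P=J, Q=15): rows 3, 4 → {R,T} = (85, 888), (85, 888) ✓
(P=L, Q=20): row 5 → {R,T} = (88, 882) ✓
(P=J, Q=20): row 8 → {R,T} = (87, 885) ✓
(P=L, Q=18): rows 9, 10 → {R,T} = (90, 882), (90, 882) ✓
(P=L, Q=15): row 12 → {R,T} = (93, 879) ✓
Every {P, Q} value is associated with a single {R, T} value, so {P, Q} -> {R, T} holds.

Yes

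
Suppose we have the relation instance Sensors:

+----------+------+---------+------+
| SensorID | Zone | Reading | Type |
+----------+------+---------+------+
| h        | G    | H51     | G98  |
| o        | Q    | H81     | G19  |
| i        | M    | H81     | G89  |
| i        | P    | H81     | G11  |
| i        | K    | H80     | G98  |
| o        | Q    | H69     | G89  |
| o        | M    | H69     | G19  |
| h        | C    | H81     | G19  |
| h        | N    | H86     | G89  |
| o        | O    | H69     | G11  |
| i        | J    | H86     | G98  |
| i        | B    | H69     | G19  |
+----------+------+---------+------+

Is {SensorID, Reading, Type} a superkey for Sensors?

All 12 rows have distinct {SensorID, Reading, Type} values, so {SensorID, Reading, Type} → (all attributes) holds and {SensorID, Reading, Type} is a superkey.

Yes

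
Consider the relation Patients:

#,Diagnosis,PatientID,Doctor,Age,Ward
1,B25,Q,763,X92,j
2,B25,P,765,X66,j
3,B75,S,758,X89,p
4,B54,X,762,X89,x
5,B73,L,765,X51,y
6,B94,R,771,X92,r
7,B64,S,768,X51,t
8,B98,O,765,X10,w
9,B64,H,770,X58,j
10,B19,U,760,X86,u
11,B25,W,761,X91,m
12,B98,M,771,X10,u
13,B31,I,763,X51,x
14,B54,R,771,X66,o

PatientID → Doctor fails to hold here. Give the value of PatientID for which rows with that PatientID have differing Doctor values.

S

PatientID=Q: row 1 → Doctor = 763 ✓
PatientID=P: row 2 → Doctor = 765 ✓
PatientID=S: rows 3, 7 → Doctor takes values {758, 768} — violation
PatientID=X: row 4 → Doctor = 762 ✓
PatientID=L: row 5 → Doctor = 765 ✓
PatientID=R: rows 6, 14 → Doctor = 771, 771 ✓
PatientID=O: row 8 → Doctor = 765 ✓
PatientID=H: row 9 → Doctor = 770 ✓
PatientID=U: row 10 → Doctor = 760 ✓
PatientID=W: row 11 → Doctor = 761 ✓
PatientID=M: row 12 → Doctor = 771 ✓
PatientID=I: row 13 → Doctor = 763 ✓
The only PatientID value with inconsistent Doctor is PatientID=S.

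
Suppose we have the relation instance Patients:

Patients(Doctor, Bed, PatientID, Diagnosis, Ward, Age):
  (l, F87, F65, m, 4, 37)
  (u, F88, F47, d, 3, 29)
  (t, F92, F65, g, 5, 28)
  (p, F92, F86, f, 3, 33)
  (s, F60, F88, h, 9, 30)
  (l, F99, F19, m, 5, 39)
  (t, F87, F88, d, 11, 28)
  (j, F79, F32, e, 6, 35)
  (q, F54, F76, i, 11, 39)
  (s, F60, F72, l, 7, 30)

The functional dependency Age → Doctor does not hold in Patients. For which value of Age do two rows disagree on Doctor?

39

Age=37: 1 row → Doctor = l ✓
Age=29: 1 row → Doctor = u ✓
Age=28: 2 rows → Doctor = t, t ✓
Age=33: 1 row → Doctor = p ✓
Age=30: 2 rows → Doctor = s, s ✓
Age=39: 2 rows → Doctor takes values {l, q} — violation
Age=35: 1 row → Doctor = j ✓
The only Age value with inconsistent Doctor is Age=39.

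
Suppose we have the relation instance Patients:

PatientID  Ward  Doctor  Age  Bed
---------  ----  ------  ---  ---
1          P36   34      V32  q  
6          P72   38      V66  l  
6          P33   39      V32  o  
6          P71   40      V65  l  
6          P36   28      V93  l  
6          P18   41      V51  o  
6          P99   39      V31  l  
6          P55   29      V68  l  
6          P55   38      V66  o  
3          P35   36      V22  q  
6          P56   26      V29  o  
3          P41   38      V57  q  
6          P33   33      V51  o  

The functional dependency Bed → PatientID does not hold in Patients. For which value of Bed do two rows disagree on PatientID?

Bed=q: 3 rows → PatientID takes values {1, 3} — violation
Bed=l: 5 rows → PatientID = 6, 6, 6, 6, 6 ✓
Bed=o: 5 rows → PatientID = 6, 6, 6, 6, 6 ✓
The only Bed value with inconsistent PatientID is Bed=q.

q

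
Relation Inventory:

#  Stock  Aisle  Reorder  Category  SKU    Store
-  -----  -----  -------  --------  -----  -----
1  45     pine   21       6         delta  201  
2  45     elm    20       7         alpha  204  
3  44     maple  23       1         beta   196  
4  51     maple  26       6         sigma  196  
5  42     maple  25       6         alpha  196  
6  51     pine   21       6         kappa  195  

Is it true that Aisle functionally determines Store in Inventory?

No

Aisle=pine: rows 1, 6 → Store takes values {201, 195} — violation
Aisle=elm: row 2 → Store = 204 ✓
Aisle=maple: rows 3, 4, 5 → Store = 196, 196, 196 ✓
Two rows agree on Aisle but differ on Store, so Aisle -> Store does not hold.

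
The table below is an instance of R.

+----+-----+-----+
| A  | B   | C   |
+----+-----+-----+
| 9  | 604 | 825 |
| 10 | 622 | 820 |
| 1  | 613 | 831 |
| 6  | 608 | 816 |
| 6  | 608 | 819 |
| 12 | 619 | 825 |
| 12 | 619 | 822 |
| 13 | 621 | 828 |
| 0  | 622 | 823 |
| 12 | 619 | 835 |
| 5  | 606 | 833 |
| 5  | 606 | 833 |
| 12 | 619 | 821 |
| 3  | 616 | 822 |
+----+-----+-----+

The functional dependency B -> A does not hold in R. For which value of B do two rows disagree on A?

B=604: 1 row → A = 9 ✓
B=622: 2 rows → A takes values {10, 0} — violation
B=613: 1 row → A = 1 ✓
B=608: 2 rows → A = 6, 6 ✓
B=619: 4 rows → A = 12, 12, 12, 12 ✓
B=621: 1 row → A = 13 ✓
B=606: 2 rows → A = 5, 5 ✓
B=616: 1 row → A = 3 ✓
The only B value with inconsistent A is B=622.

622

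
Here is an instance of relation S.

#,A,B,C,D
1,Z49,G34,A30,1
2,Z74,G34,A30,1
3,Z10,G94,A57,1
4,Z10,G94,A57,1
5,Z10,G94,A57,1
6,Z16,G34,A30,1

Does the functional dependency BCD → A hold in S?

(B=G34, C=A30, D=1): rows 1, 2, 6 → A takes values {Z49, Z74, Z16} — violation
(B=G94, C=A57, D=1): rows 3, 4, 5 → A = Z10, Z10, Z10 ✓
Two rows agree on BCD but differ on A, so BCD → A does not hold.

No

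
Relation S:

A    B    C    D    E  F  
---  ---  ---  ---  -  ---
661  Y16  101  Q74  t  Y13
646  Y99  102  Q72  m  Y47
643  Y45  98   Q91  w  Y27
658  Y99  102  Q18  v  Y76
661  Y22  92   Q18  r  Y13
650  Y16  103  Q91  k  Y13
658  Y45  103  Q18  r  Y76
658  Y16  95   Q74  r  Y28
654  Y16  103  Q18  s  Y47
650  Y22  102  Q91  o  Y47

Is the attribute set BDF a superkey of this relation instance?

All 10 rows have distinct BDF values, so BDF → (all attributes) holds and BDF is a superkey.

Yes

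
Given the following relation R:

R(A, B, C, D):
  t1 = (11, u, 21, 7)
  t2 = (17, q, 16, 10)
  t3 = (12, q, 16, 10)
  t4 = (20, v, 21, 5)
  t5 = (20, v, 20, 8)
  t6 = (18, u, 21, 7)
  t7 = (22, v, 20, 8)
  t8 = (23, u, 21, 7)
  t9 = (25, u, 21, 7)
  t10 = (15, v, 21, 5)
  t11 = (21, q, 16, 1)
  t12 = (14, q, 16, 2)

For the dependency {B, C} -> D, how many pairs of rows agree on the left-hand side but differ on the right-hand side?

5

(B=u, C=21): all 4 rows agree on D — 0 pairs.
(B=q, C=16): violating pairs (2,11), (2,12), (3,11), (3,12), (11,12) — 5 pairs.
(B=v, C=21): all 2 rows agree on D — 0 pairs.
(B=v, C=20): all 2 rows agree on D — 0 pairs.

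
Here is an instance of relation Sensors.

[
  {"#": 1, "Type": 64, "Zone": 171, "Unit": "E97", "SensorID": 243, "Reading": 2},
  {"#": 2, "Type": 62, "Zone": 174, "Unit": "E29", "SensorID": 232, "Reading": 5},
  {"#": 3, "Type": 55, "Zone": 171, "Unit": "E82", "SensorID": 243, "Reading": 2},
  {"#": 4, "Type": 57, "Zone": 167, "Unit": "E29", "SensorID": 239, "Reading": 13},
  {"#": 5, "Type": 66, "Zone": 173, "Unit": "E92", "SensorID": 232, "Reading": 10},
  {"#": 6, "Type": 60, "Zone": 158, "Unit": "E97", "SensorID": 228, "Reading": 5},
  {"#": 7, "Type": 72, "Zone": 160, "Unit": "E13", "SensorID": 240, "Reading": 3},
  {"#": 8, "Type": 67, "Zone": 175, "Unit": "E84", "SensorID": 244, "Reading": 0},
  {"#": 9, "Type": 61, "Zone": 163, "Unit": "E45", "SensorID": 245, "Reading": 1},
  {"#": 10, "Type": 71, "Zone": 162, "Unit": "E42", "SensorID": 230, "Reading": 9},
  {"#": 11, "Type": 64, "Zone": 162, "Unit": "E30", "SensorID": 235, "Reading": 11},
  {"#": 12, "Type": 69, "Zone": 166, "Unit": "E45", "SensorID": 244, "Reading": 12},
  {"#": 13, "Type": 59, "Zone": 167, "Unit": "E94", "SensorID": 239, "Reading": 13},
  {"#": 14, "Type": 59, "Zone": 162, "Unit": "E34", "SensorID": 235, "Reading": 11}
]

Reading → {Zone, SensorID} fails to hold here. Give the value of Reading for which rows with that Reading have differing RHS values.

Reading=2: rows 1, 3 → {Zone,SensorID} = (171, 243), (171, 243) ✓
Reading=5: rows 2, 6 → {Zone,SensorID} takes values {(174, 232), (158, 228)} — violation
Reading=13: rows 4, 13 → {Zone,SensorID} = (167, 239), (167, 239) ✓
Reading=10: row 5 → {Zone,SensorID} = (173, 232) ✓
Reading=3: row 7 → {Zone,SensorID} = (160, 240) ✓
Reading=0: row 8 → {Zone,SensorID} = (175, 244) ✓
Reading=1: row 9 → {Zone,SensorID} = (163, 245) ✓
Reading=9: row 10 → {Zone,SensorID} = (162, 230) ✓
Reading=11: rows 11, 14 → {Zone,SensorID} = (162, 235), (162, 235) ✓
Reading=12: row 12 → {Zone,SensorID} = (166, 244) ✓
The only Reading value with inconsistent RHS is Reading=5.

5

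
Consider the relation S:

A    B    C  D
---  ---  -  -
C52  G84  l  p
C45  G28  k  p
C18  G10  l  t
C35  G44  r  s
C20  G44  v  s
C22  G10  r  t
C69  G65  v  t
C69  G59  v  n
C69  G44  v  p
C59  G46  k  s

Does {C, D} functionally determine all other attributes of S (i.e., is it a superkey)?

All 10 rows have distinct {C, D} values, so {C, D} → (all attributes) holds and {C, D} is a superkey.

Yes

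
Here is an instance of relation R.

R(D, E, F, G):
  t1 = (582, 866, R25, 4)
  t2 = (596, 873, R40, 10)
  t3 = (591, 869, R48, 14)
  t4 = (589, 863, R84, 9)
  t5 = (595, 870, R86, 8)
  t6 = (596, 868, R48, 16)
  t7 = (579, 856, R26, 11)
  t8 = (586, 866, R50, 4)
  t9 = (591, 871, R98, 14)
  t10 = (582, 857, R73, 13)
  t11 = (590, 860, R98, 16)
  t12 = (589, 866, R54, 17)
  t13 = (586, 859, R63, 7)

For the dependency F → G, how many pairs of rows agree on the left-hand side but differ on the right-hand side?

F=R48: violating pairs (3,6) — 1 pair.
F=R98: violating pairs (9,11) — 1 pair.

2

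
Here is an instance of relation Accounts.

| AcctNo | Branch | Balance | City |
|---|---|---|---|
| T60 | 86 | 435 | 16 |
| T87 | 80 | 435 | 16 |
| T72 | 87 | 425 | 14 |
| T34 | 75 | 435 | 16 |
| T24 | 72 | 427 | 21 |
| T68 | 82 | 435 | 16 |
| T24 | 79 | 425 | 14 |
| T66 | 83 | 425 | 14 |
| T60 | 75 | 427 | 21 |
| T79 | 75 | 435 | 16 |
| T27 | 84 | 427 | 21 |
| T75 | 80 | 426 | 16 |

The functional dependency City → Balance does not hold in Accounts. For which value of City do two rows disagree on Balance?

City=16: 6 rows → Balance takes values {435, 426} — violation
City=14: 3 rows → Balance = 425, 425, 425 ✓
City=21: 3 rows → Balance = 427, 427, 427 ✓
The only City value with inconsistent Balance is City=16.

16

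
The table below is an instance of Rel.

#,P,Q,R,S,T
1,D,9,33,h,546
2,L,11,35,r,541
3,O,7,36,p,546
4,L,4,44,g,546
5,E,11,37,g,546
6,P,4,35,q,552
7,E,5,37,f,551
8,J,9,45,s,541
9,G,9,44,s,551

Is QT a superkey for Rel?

Yes

All 9 rows have distinct QT values, so QT → (all attributes) holds and QT is a superkey.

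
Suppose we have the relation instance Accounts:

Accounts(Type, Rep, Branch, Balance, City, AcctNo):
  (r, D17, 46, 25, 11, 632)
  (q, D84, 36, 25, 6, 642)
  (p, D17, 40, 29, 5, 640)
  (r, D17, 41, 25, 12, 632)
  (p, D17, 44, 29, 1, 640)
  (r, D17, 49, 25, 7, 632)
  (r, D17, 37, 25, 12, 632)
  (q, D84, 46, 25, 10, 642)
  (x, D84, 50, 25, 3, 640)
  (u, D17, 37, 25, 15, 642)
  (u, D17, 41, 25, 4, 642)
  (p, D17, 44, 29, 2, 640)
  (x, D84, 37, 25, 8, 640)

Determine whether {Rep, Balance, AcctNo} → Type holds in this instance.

(Rep=D17, Balance=25, AcctNo=632): 4 rows → Type = r, r, r, r ✓
(Rep=D84, Balance=25, AcctNo=642): 2 rows → Type = q, q ✓
(Rep=D17, Balance=29, AcctNo=640): 3 rows → Type = p, p, p ✓
(Rep=D84, Balance=25, AcctNo=640): 2 rows → Type = x, x ✓
(Rep=D17, Balance=25, AcctNo=642): 2 rows → Type = u, u ✓
Every {Rep, Balance, AcctNo} value is associated with a single Type value, so {Rep, Balance, AcctNo} → Type holds.

Yes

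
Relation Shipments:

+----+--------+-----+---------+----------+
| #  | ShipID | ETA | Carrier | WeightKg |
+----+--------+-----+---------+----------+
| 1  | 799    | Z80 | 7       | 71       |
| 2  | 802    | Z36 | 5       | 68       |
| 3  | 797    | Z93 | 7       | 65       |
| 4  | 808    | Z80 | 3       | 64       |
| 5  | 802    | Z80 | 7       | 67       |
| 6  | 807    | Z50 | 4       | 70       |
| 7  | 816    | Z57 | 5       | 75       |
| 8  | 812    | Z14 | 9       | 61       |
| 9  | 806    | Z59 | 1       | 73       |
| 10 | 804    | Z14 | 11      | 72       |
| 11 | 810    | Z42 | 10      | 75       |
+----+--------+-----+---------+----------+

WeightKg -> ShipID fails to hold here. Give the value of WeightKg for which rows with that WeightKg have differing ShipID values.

75

WeightKg=71: row 1 → ShipID = 799 ✓
WeightKg=68: row 2 → ShipID = 802 ✓
WeightKg=65: row 3 → ShipID = 797 ✓
WeightKg=64: row 4 → ShipID = 808 ✓
WeightKg=67: row 5 → ShipID = 802 ✓
WeightKg=70: row 6 → ShipID = 807 ✓
WeightKg=75: rows 7, 11 → ShipID takes values {816, 810} — violation
WeightKg=61: row 8 → ShipID = 812 ✓
WeightKg=73: row 9 → ShipID = 806 ✓
WeightKg=72: row 10 → ShipID = 804 ✓
The only WeightKg value with inconsistent ShipID is WeightKg=75.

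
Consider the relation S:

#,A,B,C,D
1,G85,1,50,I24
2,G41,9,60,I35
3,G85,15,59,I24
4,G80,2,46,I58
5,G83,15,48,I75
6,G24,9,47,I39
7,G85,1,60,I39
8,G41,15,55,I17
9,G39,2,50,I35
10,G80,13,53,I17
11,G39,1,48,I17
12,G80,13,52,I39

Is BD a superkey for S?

Yes

All 12 rows have distinct BD values, so BD → (all attributes) holds and BD is a superkey.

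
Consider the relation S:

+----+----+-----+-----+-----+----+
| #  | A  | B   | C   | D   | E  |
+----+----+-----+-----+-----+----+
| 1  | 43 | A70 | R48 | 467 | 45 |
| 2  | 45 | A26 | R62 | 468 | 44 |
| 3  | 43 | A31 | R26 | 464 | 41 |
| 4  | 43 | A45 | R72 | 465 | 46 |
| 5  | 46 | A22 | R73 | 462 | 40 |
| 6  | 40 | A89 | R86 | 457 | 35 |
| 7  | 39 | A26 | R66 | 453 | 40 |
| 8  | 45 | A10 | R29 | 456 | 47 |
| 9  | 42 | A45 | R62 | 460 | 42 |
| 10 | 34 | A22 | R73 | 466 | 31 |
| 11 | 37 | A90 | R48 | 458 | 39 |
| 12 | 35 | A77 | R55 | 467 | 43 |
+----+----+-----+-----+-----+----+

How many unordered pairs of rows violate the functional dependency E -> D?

1

E=40: violating pairs (5,7) — 1 pair.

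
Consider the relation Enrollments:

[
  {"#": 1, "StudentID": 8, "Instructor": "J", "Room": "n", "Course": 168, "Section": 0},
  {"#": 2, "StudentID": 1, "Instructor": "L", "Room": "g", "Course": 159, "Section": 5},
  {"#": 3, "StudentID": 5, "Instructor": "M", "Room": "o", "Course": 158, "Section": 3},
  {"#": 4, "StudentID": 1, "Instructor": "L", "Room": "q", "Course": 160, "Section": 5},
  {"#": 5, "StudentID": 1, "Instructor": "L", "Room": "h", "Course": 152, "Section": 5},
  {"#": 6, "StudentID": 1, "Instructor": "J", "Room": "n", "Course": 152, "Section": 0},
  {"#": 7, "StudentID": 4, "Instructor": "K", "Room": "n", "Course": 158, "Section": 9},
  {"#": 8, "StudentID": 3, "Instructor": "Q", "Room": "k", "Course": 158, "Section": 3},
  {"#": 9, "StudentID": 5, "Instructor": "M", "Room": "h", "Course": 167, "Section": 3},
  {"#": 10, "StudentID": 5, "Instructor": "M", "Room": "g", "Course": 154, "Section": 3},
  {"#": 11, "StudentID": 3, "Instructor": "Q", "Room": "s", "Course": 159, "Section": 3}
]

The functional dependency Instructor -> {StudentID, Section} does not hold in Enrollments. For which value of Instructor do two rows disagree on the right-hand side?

J

Instructor=J: rows 1, 6 → {StudentID,Section} takes values {(8, 0), (1, 0)} — violation
Instructor=L: rows 2, 4, 5 → {StudentID,Section} = (1, 5), (1, 5), (1, 5) ✓
Instructor=M: rows 3, 9, 10 → {StudentID,Section} = (5, 3), (5, 3), (5, 3) ✓
Instructor=K: row 7 → {StudentID,Section} = (4, 9) ✓
Instructor=Q: rows 8, 11 → {StudentID,Section} = (3, 3), (3, 3) ✓
The only Instructor value with inconsistent RHS is Instructor=J.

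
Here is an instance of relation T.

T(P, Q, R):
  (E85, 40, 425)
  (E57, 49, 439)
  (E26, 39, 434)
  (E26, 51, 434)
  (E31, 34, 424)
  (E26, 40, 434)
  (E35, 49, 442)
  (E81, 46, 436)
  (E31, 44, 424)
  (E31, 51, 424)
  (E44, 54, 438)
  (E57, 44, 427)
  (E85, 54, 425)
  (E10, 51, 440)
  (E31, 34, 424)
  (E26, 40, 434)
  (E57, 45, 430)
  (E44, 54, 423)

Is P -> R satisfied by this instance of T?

No

P=E85: 2 rows → R = 425, 425 ✓
P=E57: 3 rows → R takes values {439, 427, 430} — violation
P=E26: 4 rows → R = 434, 434, 434, 434 ✓
P=E31: 4 rows → R = 424, 424, 424, 424 ✓
P=E35: 1 row → R = 442 ✓
P=E81: 1 row → R = 436 ✓
P=E44: 2 rows → R takes values {438, 423} — violation
P=E10: 1 row → R = 440 ✓
Two rows agree on P but differ on R, so P -> R does not hold.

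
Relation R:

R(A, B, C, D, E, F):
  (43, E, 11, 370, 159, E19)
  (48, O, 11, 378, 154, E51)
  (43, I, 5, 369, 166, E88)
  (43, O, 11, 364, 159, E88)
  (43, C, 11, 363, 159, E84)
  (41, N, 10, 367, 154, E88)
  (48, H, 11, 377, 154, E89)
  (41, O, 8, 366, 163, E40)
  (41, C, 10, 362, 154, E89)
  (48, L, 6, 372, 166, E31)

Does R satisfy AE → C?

(A=43, E=159): 3 rows → C = 11, 11, 11 ✓
(A=48, E=154): 2 rows → C = 11, 11 ✓
(A=43, E=166): 1 row → C = 5 ✓
(A=41, E=154): 2 rows → C = 10, 10 ✓
(A=41, E=163): 1 row → C = 8 ✓
(A=48, E=166): 1 row → C = 6 ✓
Every AE value is associated with a single C value, so AE → C holds.

Yes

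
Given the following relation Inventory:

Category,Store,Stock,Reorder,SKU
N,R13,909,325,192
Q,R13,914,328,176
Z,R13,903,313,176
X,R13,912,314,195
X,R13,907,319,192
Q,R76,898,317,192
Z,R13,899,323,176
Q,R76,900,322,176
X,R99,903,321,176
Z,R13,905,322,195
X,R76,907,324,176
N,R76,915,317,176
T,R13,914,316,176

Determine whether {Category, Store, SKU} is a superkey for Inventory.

No

Two distinct rows share (Category=Z, Store=R13, SKU=176), so {Category, Store, SKU} does not determine every attribute — not a superkey.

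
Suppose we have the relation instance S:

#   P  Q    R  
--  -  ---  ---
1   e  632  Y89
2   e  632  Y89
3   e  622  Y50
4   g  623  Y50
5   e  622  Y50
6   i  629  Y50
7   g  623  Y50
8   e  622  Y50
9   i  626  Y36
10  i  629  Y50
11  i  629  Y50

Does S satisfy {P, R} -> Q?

Yes

(P=e, R=Y89): rows 1, 2 → Q = 632, 632 ✓
(P=e, R=Y50): rows 3, 5, 8 → Q = 622, 622, 622 ✓
(P=g, R=Y50): rows 4, 7 → Q = 623, 623 ✓
(P=i, R=Y50): rows 6, 10, 11 → Q = 629, 629, 629 ✓
(P=i, R=Y36): row 9 → Q = 626 ✓
Every {P, R} value is associated with a single Q value, so {P, R} -> Q holds.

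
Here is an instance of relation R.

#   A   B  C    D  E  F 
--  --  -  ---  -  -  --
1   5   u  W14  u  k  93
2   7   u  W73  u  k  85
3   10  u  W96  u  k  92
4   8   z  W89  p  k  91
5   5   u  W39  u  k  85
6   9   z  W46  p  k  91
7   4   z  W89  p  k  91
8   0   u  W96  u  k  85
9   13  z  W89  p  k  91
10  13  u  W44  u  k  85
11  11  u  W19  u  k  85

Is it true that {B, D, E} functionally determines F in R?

No

(B=u, D=u, E=k): rows 1, 2, 3, 5, 8, 10, 11 → F takes values {93, 85, 92} — violation
(B=z, D=p, E=k): rows 4, 6, 7, 9 → F = 91, 91, 91, 91 ✓
Two rows agree on {B, D, E} but differ on F, so {B, D, E} → F does not hold.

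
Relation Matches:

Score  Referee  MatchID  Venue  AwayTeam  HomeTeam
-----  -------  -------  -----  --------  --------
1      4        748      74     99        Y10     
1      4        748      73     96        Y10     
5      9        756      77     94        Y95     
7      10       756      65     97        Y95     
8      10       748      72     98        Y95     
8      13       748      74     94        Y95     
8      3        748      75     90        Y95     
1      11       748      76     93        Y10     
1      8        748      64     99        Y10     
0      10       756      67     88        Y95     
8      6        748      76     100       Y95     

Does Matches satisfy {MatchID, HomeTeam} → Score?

(MatchID=748, HomeTeam=Y10): 4 rows → Score = 1, 1, 1, 1 ✓
(MatchID=756, HomeTeam=Y95): 3 rows → Score takes values {5, 7, 0} — violation
(MatchID=748, HomeTeam=Y95): 4 rows → Score = 8, 8, 8, 8 ✓
Two rows agree on {MatchID, HomeTeam} but differ on Score, so {MatchID, HomeTeam} → Score does not hold.

No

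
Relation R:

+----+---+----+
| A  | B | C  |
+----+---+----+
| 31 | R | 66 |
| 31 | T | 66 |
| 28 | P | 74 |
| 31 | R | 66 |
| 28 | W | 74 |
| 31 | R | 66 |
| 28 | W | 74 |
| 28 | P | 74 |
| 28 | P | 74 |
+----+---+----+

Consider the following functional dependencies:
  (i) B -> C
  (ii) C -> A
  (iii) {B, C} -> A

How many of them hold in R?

(i) B -> C: every LHS value maps to a single RHS value — holds.
(ii) C -> A: every LHS value maps to a single RHS value — holds.
(iii) {B, C} -> A: every LHS value maps to a single RHS value — holds.
3 of the 3 dependencies hold.

3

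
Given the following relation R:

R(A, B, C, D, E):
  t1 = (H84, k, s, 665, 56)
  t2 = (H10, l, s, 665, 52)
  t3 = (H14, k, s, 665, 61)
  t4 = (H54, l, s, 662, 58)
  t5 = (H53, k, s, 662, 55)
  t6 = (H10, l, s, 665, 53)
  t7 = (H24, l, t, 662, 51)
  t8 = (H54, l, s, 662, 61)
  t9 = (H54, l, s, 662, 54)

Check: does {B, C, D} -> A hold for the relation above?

No

(B=k, C=s, D=665): rows 1, 3 → A takes values {H84, H14} — violation
(B=l, C=s, D=665): rows 2, 6 → A = H10, H10 ✓
(B=l, C=s, D=662): rows 4, 8, 9 → A = H54, H54, H54 ✓
(B=k, C=s, D=662): row 5 → A = H53 ✓
(B=l, C=t, D=662): row 7 → A = H24 ✓
Two rows agree on {B, C, D} but differ on A, so {B, C, D} -> A does not hold.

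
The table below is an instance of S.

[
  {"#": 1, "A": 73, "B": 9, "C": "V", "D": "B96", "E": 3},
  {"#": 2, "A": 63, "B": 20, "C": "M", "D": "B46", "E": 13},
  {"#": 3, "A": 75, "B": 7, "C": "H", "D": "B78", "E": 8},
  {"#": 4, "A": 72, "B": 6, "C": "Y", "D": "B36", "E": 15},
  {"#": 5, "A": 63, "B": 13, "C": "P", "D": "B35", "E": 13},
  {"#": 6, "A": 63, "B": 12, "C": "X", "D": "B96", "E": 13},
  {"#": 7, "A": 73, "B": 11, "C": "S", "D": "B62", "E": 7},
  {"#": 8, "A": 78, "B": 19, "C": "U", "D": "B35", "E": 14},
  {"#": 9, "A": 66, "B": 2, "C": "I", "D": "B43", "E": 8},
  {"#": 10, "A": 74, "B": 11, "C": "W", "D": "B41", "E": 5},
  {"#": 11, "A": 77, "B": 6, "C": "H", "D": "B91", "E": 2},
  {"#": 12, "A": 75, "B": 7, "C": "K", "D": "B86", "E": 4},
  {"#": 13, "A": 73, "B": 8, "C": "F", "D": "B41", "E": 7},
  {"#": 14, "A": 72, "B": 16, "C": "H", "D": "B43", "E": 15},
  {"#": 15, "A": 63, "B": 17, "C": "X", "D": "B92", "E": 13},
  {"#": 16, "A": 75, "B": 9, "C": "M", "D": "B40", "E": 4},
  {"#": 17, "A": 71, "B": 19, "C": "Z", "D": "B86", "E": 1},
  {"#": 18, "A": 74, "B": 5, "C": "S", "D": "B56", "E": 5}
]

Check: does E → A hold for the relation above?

No

E=3: row 1 → A = 73 ✓
E=13: rows 2, 5, 6, 15 → A = 63, 63, 63, 63 ✓
E=8: rows 3, 9 → A takes values {75, 66} — violation
E=15: rows 4, 14 → A = 72, 72 ✓
E=7: rows 7, 13 → A = 73, 73 ✓
E=14: row 8 → A = 78 ✓
E=5: rows 10, 18 → A = 74, 74 ✓
E=2: row 11 → A = 77 ✓
E=4: rows 12, 16 → A = 75, 75 ✓
E=1: row 17 → A = 71 ✓
Two rows agree on E but differ on A, so E → A does not hold.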